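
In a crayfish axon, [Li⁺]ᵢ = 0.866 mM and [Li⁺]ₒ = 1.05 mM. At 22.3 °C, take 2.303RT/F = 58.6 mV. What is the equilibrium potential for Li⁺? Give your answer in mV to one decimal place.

4.9 mV

E = (58.6/z) · log₁₀([Li⁺]_out/[Li⁺]_in) with z = +1.
= (58.6/1) · log₁₀(1.05/0.866) = 58.60 · log₁₀(1.212)
= 58.60 · (0.0837) = 4.90 mV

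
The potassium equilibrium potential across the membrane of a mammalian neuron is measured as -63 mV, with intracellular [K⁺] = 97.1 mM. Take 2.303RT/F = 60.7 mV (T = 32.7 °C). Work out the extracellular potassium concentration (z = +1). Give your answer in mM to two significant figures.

Nernst: E = (60.7/1) · log₁₀([out]/[in]), so log₁₀([out]/[in]) = -63.0 × 1 / 60.7 = -1.0379.
[out]/[in] = 10^(-1.0379) = 0.09164.
[out] = 0.09164 × 97.1 = 8.899 mM.

8.9 mM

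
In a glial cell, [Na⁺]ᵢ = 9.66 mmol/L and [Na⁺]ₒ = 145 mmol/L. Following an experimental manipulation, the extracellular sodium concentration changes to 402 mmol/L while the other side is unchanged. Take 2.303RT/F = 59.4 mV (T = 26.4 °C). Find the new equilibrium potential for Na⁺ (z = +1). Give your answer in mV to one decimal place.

After the shift: [Na⁺]_out = 402, [Na⁺]_in = 9.66 mmol/L.
E_new = (59.4/1)·log₁₀(402/9.66) = 59.40 · (1.6192) = 96.18 mV

96.2 mV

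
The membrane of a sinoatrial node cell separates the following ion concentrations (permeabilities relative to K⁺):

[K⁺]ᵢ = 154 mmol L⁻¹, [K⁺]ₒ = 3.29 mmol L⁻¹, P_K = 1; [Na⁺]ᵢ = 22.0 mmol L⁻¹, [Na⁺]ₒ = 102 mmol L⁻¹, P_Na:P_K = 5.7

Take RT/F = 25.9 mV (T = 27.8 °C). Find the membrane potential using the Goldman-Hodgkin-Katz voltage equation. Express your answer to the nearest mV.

Vm = 25.9 · ln[(Σ P·[cation]ₒ + Σ P·[anion]ᵢ) / (Σ P·[cation]ᵢ + Σ P·[anion]ₒ)]
Numerator = 1×3.29 + 5.7×102 = 584.7
Denominator = 1×154 + 5.7×22.0 = 279.4
Vm = 25.9 · ln(2.0927) = 25.9 × (0.7384) = 19.13 mV

19 mV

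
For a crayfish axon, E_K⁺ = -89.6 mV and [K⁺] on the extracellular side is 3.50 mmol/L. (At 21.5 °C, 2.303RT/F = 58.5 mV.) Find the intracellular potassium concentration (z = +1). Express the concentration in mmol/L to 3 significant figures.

119 mmol/L

Nernst: E = (58.5/1) · log₁₀([out]/[in]), so log₁₀([out]/[in]) = -89.6 × 1 / 58.5 = -1.5316.
[out]/[in] = 10^(-1.5316) = 0.0294.
[in] = 3.50 / 0.0294 = 119 mmol/L.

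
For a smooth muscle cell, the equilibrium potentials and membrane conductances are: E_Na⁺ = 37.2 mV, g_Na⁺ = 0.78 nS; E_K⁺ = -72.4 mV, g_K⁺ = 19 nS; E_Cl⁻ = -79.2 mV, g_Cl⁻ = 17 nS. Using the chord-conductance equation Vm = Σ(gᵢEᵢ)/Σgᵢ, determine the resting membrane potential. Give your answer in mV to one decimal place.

-73.2 mV

Σ gᵢEᵢ = 0.78·(37.2) + 19·(-72.4) + 17·(-79.2) = -2692.98
Σ gᵢ = 0.78 + 19 + 17 = 36.78
Vm = -2692.98 / 36.78 = -73.22 mV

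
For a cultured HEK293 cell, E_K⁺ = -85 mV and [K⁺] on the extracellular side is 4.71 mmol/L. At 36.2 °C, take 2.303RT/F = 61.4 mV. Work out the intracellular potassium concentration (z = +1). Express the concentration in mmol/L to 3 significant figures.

114 mmol/L

Nernst: E = (61.4/1) · log₁₀([out]/[in]), so log₁₀([out]/[in]) = -85.0 × 1 / 61.4 = -1.3844.
[out]/[in] = 10^(-1.3844) = 0.04127.
[in] = 4.71 / 0.04127 = 114.1 mmol/L.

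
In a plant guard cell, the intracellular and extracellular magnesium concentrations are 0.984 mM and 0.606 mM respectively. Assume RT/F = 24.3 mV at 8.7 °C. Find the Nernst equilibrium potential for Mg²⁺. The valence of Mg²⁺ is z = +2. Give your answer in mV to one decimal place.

E = (24.3/z) · ln([Mg²⁺]_out/[Mg²⁺]_in) with z = +2.
= (24.3/2) · ln(0.606/0.984) = 12.15 · ln(0.6159)
= 12.15 · (-0.4847) = -5.89 mV

-5.9 mV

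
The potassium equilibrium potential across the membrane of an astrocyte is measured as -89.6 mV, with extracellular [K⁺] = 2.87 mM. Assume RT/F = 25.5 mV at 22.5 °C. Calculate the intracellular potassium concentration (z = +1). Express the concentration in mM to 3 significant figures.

96.4 mM

Nernst: E = (25.5/1) · ln([out]/[in]), so ln([out]/[in]) = -89.6 × 1 / 25.5 = -3.5137.
[out]/[in] = e^(-3.5137) = 0.02979.
[in] = 2.87 / 0.02979 = 96.35 mM.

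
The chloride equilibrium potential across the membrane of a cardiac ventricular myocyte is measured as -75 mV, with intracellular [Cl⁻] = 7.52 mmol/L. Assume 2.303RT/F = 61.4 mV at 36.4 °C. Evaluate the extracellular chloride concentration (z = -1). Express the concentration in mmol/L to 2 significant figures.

Nernst: E = (61.4/-1) · log₁₀([out]/[in]), so log₁₀([out]/[in]) = -75.0 × -1 / 61.4 = 1.2215.
[out]/[in] = 10^(1.2215) = 16.65.
[out] = 16.65 × 7.52 = 125.2 mmol/L.

130 mmol/L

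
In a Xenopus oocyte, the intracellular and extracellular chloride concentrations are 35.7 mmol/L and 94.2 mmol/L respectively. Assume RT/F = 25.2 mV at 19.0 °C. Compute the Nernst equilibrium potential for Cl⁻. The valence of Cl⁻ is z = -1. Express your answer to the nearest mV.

-24 mV

E = (25.2/z) · ln([Cl⁻]_out/[Cl⁻]_in) with z = -1.
For an anion, dividing by z = -1 reverses the sign.
= (25.2/-1) · ln(94.2/35.7) = -25.20 · ln(2.639)
= -25.20 · (0.9703) = -24.45 mV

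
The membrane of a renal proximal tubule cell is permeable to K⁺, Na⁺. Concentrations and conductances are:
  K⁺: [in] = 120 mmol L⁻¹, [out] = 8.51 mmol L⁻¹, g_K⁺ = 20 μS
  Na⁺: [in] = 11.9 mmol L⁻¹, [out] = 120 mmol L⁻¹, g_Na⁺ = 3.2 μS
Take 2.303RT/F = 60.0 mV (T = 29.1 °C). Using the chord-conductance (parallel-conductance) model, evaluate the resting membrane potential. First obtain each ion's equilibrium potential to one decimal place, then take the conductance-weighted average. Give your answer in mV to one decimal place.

-51.2 mV

E_K⁺ = (60.0/1)·log₁₀(8.51/120) = -69.0 mV
E_Na⁺ = (60.0/1)·log₁₀(120/11.9) = 60.2 mV
Vm = (Σ gᵢEᵢ)/(Σ gᵢ) = (20·-69.0 + 3.2·60.2) / (20 + 3.2)
= -1187.36 / 23.2 = -51.18 mV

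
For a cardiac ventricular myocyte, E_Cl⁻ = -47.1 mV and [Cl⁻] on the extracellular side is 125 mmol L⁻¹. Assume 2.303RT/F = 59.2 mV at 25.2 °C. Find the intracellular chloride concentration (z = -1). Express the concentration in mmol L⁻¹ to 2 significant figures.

20 mmol L⁻¹

Nernst: E = (59.2/-1) · log₁₀([out]/[in]), so log₁₀([out]/[in]) = -47.1 × -1 / 59.2 = 0.7956.
[out]/[in] = 10^(0.7956) = 6.246.
[in] = 125 / 6.246 = 20.01 mmol L⁻¹.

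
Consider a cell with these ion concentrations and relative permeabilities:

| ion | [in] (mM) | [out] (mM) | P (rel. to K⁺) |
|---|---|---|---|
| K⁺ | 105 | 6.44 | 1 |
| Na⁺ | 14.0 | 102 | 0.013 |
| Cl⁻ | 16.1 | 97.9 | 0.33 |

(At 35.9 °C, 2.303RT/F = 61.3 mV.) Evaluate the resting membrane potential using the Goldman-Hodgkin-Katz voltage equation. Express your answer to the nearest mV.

-63 mV

Vm = 61.3 · log₁₀[(Σ P·[cation]ₒ + Σ P·[anion]ᵢ) / (Σ P·[cation]ᵢ + Σ P·[anion]ₒ)]
Numerator = 1×6.44 + 0.013×102 + 0.33×16.1 = 13.08
Denominator = 1×105 + 0.013×14.0 + 0.33×97.9 = 137.5
Vm = 61.3 · log₁₀(0.095128) = 61.3 × (-1.0217) = -62.63 mV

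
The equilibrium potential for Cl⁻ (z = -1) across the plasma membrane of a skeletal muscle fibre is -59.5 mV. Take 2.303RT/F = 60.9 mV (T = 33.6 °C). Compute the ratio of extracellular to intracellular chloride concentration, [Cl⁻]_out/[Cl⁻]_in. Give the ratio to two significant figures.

log₁₀([out]/[in]) = E·z/(60.9) = -59.5 × -1 / 60.9 = 0.9770
[out]/[in] = 10^(0.9770) = 9.484

9.5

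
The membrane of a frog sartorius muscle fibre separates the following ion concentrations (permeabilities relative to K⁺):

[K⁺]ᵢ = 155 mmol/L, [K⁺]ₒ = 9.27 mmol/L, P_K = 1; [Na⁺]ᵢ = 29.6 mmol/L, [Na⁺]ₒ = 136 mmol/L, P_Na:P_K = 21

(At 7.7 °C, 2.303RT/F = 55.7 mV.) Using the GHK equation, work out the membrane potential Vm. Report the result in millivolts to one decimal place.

31.6 mV

Vm = 55.7 · log₁₀[(Σ P·[cation]ₒ + Σ P·[anion]ᵢ) / (Σ P·[cation]ᵢ + Σ P·[anion]ₒ)]
Numerator = 1×9.27 + 21×136 = 2865
Denominator = 1×155 + 21×29.6 = 776.6
Vm = 55.7 · log₁₀(3.6895) = 55.7 × (0.5670) = 31.58 mV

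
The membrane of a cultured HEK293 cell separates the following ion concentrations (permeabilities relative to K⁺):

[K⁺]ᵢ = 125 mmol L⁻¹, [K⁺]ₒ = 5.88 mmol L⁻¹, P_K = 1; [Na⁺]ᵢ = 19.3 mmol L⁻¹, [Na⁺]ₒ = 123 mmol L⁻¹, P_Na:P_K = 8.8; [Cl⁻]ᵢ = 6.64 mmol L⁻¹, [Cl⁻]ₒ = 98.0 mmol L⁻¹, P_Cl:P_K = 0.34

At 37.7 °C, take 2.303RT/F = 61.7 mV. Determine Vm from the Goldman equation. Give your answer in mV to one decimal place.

Vm = 61.7 · log₁₀[(Σ P·[cation]ₒ + Σ P·[anion]ᵢ) / (Σ P·[cation]ᵢ + Σ P·[anion]ₒ)]
Numerator = 1×5.88 + 8.8×123 + 0.34×6.64 = 1091
Denominator = 1×125 + 8.8×19.3 + 0.34×98.0 = 328.2
Vm = 61.7 · log₁₀(3.3232) = 61.7 × (0.5216) = 32.18 mV

32.2 mV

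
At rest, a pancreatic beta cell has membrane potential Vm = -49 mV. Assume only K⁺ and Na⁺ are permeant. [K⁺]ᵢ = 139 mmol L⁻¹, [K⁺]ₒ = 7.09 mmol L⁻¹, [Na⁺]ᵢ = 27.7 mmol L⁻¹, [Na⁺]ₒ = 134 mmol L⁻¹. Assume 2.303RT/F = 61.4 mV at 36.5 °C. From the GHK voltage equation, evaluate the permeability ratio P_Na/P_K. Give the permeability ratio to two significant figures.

Let α = P_Na/P_K. GHK: Vm = 61.4·log₁₀[(Kₒ + α·Naₒ)/(Kᵢ + α·Naᵢ)].
10^(Vm/61.4) = 10^(-49.0/61.4) = 0.1592
So 0.1592·(Kᵢ + α·Naᵢ) = Kₒ + α·Naₒ → α = (0.1592·139.0 − 7.09) / (134.0 − 0.1592·27.7)
α = (22.13 − 7.09) / (134.0 − 4.41) = 15.04/129.6 = 0.1161

0.12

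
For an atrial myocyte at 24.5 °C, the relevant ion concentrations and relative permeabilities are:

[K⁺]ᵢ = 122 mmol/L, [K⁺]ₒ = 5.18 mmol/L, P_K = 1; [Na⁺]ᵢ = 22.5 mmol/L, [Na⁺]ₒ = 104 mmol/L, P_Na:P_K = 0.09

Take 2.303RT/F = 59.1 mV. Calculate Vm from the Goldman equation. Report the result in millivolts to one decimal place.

Vm = 59.1 · log₁₀[(Σ P·[cation]ₒ + Σ P·[anion]ᵢ) / (Σ P·[cation]ᵢ + Σ P·[anion]ₒ)]
Numerator = 1×5.18 + 0.09×104 = 14.54
Denominator = 1×122 + 0.09×22.5 = 124
Vm = 59.1 · log₁₀(0.11723) = 59.1 × (-0.9309) = -55.02 mV

-55.0 mV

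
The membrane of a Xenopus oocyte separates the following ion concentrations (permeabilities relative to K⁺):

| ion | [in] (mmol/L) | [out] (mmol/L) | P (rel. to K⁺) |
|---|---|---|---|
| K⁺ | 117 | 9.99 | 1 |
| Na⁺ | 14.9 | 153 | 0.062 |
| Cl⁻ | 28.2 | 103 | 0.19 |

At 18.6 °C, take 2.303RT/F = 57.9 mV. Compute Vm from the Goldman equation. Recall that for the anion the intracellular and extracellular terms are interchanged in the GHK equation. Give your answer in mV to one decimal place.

Vm = 57.9 · log₁₀[(Σ P·[cation]ₒ + Σ P·[anion]ᵢ) / (Σ P·[cation]ᵢ + Σ P·[anion]ₒ)]
Numerator = 1×9.99 + 0.062×153 + 0.19×28.2 = 24.83
Denominator = 1×117 + 0.062×14.9 + 0.19×103 = 137.5
Vm = 57.9 · log₁₀(0.18062) = 57.9 × (-0.7432) = -43.03 mV

-43.0 mV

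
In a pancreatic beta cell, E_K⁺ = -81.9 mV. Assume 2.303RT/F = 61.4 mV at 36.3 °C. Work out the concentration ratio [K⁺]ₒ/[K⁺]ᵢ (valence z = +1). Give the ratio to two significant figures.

0.046

log₁₀([out]/[in]) = E·z/(61.4) = -81.9 × 1 / 61.4 = -1.3339
[out]/[in] = 10^(-1.3339) = 0.04636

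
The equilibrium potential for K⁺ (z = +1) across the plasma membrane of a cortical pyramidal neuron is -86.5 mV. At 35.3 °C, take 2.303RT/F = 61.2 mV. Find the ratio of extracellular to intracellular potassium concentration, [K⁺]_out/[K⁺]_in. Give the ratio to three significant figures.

log₁₀([out]/[in]) = E·z/(61.2) = -86.5 × 1 / 61.2 = -1.4134
[out]/[in] = 10^(-1.4134) = 0.0386

0.0386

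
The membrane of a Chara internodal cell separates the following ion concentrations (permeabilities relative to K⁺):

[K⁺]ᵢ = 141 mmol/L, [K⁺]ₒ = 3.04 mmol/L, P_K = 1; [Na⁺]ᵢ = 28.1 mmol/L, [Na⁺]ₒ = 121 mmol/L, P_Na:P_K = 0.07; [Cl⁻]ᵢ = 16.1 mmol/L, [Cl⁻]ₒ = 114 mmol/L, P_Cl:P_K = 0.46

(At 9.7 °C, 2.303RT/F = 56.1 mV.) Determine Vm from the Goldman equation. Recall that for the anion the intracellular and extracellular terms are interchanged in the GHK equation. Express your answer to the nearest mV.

Vm = 56.1 · log₁₀[(Σ P·[cation]ₒ + Σ P·[anion]ᵢ) / (Σ P·[cation]ᵢ + Σ P·[anion]ₒ)]
Numerator = 1×3.04 + 0.07×121 + 0.46×16.1 = 18.92
Denominator = 1×141 + 0.07×28.1 + 0.46×114 = 195.4
Vm = 56.1 · log₁₀(0.096803) = 56.1 × (-1.0141) = -56.89 mV

-57 mV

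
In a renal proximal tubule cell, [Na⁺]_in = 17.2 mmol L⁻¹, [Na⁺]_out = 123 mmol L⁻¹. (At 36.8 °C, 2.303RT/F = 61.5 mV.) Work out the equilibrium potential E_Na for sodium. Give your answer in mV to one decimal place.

52.5 mV

E = (61.5/z) · log₁₀([Na⁺]_out/[Na⁺]_in) with z = +1.
= (61.5/1) · log₁₀(123/17.2) = 61.50 · log₁₀(7.151)
= 61.50 · (0.8544) = 52.54 mV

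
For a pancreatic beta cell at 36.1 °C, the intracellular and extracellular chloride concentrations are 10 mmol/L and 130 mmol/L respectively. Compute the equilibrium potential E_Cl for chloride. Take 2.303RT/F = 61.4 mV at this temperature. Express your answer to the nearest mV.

E = (61.4/z) · log₁₀([Cl⁻]_out/[Cl⁻]_in) with z = -1.
For an anion, dividing by z = -1 reverses the sign.
= (61.4/-1) · log₁₀(130/10) = -61.40 · log₁₀(13)
= -61.40 · (1.1139) = -68.40 mV

-68 mV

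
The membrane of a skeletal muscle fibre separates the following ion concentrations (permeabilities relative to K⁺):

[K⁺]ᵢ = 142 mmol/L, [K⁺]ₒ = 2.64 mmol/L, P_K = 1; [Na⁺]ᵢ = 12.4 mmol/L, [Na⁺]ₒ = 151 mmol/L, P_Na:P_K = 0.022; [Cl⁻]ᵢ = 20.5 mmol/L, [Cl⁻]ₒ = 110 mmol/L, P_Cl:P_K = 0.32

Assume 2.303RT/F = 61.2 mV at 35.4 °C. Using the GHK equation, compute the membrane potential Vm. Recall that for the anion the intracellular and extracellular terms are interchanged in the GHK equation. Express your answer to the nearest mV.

-70 mV

Vm = 61.2 · log₁₀[(Σ P·[cation]ₒ + Σ P·[anion]ᵢ) / (Σ P·[cation]ᵢ + Σ P·[anion]ₒ)]
Numerator = 1×2.64 + 0.022×151 + 0.32×20.5 = 12.52
Denominator = 1×142 + 0.022×12.4 + 0.32×110 = 177.5
Vm = 61.2 · log₁₀(0.070557) = 61.2 × (-1.1515) = -70.47 mV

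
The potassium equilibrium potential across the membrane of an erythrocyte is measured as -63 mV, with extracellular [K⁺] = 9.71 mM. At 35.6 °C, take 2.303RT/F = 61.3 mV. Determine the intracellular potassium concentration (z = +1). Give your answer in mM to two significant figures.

Nernst: E = (61.3/1) · log₁₀([out]/[in]), so log₁₀([out]/[in]) = -63.0 × 1 / 61.3 = -1.0277.
[out]/[in] = 10^(-1.0277) = 0.09381.
[in] = 9.71 / 0.09381 = 103.5 mM.

100 mM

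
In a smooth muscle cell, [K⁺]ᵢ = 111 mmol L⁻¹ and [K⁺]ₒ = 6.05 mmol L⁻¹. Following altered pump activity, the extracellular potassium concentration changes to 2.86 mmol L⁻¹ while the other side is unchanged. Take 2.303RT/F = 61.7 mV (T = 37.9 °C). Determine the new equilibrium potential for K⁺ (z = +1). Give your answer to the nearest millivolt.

After the shift: [K⁺]_out = 2.86, [K⁺]_in = 111 mmol L⁻¹.
E_new = (61.7/1)·log₁₀(2.86/111) = 61.70 · (-1.5890) = -98.04 mV

-98 mV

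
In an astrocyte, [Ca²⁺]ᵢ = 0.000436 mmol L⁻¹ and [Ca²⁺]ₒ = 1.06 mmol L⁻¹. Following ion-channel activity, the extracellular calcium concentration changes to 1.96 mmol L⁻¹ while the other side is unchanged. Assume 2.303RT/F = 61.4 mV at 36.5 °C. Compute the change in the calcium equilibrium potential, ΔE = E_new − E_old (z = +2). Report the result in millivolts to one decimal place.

E_old = (61.4/2)·log₁₀(1.06/0.000436) = 103.94 mV
E_new = (61.4/2)·log₁₀(1.96/0.000436) = 112.14 mV
ΔE = 112.14 − (103.94) = 8.20 mV

8.2 mV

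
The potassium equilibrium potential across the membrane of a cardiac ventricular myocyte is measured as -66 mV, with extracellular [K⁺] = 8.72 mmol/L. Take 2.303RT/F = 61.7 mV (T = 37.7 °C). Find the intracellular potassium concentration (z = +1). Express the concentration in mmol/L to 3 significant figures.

102 mmol/L

Nernst: E = (61.7/1) · log₁₀([out]/[in]), so log₁₀([out]/[in]) = -66.0 × 1 / 61.7 = -1.0697.
[out]/[in] = 10^(-1.0697) = 0.08517.
[in] = 8.72 / 0.08517 = 102.4 mmol/L.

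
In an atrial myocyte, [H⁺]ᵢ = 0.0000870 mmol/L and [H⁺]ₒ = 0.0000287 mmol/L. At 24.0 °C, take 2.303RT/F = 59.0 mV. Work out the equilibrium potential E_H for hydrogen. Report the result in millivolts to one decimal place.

-28.4 mV

E = (59.0/z) · log₁₀([H⁺]_out/[H⁺]_in) with z = +1.
= (59.0/1) · log₁₀(0.0000287/0.0000870) = 59.00 · log₁₀(0.3299)
= 59.00 · (-0.4816) = -28.42 mV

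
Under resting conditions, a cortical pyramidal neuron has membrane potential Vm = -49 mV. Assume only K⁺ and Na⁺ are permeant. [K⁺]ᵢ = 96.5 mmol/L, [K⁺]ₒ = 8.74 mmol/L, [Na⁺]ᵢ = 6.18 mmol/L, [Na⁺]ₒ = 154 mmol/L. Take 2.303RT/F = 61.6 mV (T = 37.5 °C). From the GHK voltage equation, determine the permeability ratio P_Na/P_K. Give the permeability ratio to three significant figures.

Let α = P_Na/P_K. GHK: Vm = 61.6·log₁₀[(Kₒ + α·Naₒ)/(Kᵢ + α·Naᵢ)].
10^(Vm/61.6) = 10^(-49.0/61.6) = 0.16016
So 0.16016·(Kᵢ + α·Naᵢ) = Kₒ + α·Naₒ → α = (0.16016·96.5 − 8.74) / (154.0 − 0.16016·6.18)
α = (15.46 − 8.74) / (154.0 − 0.9898) = 6.715/153 = 0.04389

0.0439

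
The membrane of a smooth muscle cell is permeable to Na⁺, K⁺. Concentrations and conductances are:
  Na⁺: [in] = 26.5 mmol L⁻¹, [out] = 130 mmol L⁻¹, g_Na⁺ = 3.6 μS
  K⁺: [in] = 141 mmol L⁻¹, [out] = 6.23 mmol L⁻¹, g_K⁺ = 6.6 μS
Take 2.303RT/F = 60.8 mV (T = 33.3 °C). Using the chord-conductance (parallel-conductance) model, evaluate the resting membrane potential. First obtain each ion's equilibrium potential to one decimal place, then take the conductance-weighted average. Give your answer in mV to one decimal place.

E_Na⁺ = (60.8/1)·log₁₀(130/26.5) = 42.0 mV
E_K⁺ = (60.8/1)·log₁₀(6.23/141) = -82.4 mV
Vm = (Σ gᵢEᵢ)/(Σ gᵢ) = (3.6·42.0 + 6.6·-82.4) / (3.6 + 6.6)
= -392.64 / 10.2 = -38.49 mV

-38.5 mV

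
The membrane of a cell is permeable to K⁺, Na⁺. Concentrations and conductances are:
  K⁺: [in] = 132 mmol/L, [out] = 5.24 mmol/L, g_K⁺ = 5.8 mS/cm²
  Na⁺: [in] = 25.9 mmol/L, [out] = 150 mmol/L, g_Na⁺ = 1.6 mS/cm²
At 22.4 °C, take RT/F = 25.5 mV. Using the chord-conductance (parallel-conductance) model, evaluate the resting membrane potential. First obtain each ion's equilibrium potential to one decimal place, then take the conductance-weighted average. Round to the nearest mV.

-55 mV

E_K⁺ = (25.5/1)·ln(5.24/132) = -82.3 mV
E_Na⁺ = (25.5/1)·ln(150/25.9) = 44.8 mV
Vm = (Σ gᵢEᵢ)/(Σ gᵢ) = (5.8·-82.3 + 1.6·44.8) / (5.8 + 1.6)
= -405.66 / 7.4 = -54.82 mV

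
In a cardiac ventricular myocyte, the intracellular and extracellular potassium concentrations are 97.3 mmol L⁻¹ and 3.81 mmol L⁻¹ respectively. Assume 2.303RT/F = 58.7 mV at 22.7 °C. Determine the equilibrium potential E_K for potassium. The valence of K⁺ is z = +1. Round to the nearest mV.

-83 mV

E = (58.7/z) · log₁₀([K⁺]_out/[K⁺]_in) with z = +1.
= (58.7/1) · log₁₀(3.81/97.3) = 58.70 · log₁₀(0.03916)
= 58.70 · (-1.4072) = -82.60 mV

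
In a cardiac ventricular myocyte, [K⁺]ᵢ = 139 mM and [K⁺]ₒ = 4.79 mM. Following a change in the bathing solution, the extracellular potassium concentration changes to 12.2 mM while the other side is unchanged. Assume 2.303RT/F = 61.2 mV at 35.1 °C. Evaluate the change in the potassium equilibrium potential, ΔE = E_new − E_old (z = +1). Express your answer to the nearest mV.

25 mV

E_old = (61.2/1)·log₁₀(4.79/139) = -89.52 mV
E_new = (61.2/1)·log₁₀(12.2/139) = -64.67 mV
ΔE = -64.67 − (-89.52) = 24.85 mV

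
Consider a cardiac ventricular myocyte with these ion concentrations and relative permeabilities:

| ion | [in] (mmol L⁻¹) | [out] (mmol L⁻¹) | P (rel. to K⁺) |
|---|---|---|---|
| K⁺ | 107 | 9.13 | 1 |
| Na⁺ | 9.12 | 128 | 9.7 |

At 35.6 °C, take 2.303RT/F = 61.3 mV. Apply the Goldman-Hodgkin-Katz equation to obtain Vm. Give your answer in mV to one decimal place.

Vm = 61.3 · log₁₀[(Σ P·[cation]ₒ + Σ P·[anion]ᵢ) / (Σ P·[cation]ᵢ + Σ P·[anion]ₒ)]
Numerator = 1×9.13 + 9.7×128 = 1251
Denominator = 1×107 + 9.7×9.12 = 195.5
Vm = 61.3 · log₁₀(6.3988) = 61.3 × (0.8061) = 49.41 mV

49.4 mV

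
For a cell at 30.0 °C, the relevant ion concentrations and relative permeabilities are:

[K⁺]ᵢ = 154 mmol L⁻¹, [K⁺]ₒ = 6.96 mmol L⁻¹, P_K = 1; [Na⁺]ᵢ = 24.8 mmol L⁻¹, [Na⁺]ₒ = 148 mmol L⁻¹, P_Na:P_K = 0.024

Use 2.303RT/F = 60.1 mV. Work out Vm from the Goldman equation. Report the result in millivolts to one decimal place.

-70.2 mV

Vm = 60.1 · log₁₀[(Σ P·[cation]ₒ + Σ P·[anion]ᵢ) / (Σ P·[cation]ᵢ + Σ P·[anion]ₒ)]
Numerator = 1×6.96 + 0.024×148 = 10.51
Denominator = 1×154 + 0.024×24.8 = 154.6
Vm = 60.1 · log₁₀(0.067997) = 60.1 × (-1.1675) = -70.17 mV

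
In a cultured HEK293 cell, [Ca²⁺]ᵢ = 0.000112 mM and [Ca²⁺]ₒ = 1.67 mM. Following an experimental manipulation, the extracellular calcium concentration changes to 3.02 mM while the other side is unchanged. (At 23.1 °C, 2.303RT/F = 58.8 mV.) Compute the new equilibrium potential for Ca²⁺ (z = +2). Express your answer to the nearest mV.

After the shift: [Ca²⁺]_out = 3.02, [Ca²⁺]_in = 0.000112 mM.
E_new = (58.8/2)·log₁₀(3.02/0.000112) = 29.40 · (4.4308) = 130.27 mV

130 mV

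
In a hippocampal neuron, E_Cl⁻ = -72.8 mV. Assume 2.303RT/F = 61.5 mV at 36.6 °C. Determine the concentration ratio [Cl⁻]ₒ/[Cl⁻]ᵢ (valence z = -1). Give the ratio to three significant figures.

15.3

log₁₀([out]/[in]) = E·z/(61.5) = -72.8 × -1 / 61.5 = 1.1837
[out]/[in] = 10^(1.1837) = 15.27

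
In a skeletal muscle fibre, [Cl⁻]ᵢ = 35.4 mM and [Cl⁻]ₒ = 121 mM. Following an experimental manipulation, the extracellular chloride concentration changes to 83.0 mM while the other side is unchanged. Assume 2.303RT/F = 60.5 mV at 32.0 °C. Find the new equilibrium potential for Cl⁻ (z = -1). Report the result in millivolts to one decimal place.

After the shift: [Cl⁻]_out = 83.0, [Cl⁻]_in = 35.4 mM.
E_new = (60.5/-1)·log₁₀(83.0/35.4) = -60.50 · (0.3701) = -22.39 mV

-22.4 mV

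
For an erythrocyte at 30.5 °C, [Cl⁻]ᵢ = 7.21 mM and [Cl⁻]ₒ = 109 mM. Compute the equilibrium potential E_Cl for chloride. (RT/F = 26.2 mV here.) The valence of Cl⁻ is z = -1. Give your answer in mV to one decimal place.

-71.2 mV

E = (26.2/z) · ln([Cl⁻]_out/[Cl⁻]_in) with z = -1.
For an anion, dividing by z = -1 reverses the sign.
= (26.2/-1) · ln(109/7.21) = -26.20 · ln(15.12)
= -26.20 · (2.7159) = -71.16 mV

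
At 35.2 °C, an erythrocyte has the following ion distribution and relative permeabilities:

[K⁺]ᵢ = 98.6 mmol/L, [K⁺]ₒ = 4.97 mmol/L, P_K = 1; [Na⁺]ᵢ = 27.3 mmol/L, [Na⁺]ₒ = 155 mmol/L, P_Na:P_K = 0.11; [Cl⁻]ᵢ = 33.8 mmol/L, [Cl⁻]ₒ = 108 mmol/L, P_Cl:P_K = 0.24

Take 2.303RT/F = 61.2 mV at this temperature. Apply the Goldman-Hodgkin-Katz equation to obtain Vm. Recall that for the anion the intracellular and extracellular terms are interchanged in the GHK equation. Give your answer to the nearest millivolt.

Vm = 61.2 · log₁₀[(Σ P·[cation]ₒ + Σ P·[anion]ᵢ) / (Σ P·[cation]ᵢ + Σ P·[anion]ₒ)]
Numerator = 1×4.97 + 0.11×155 + 0.24×33.8 = 30.13
Denominator = 1×98.6 + 0.11×27.3 + 0.24×108 = 127.5
Vm = 61.2 · log₁₀(0.23629) = 61.2 × (-0.6266) = -38.35 mV

-38 mV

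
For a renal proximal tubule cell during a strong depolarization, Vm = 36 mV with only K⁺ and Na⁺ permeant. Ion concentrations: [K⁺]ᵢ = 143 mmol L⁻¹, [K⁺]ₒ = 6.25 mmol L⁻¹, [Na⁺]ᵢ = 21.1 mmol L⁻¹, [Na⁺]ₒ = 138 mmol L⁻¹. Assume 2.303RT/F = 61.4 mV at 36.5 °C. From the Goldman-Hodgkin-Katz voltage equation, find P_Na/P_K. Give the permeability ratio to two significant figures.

9.6

Let α = P_Na/P_K. GHK: Vm = 61.4·log₁₀[(Kₒ + α·Naₒ)/(Kᵢ + α·Naᵢ)].
10^(Vm/61.4) = 10^(36.0/61.4) = 3.8576
So 3.8576·(Kᵢ + α·Naᵢ) = Kₒ + α·Naₒ → α = (3.8576·143.0 − 6.25) / (138.0 − 3.8576·21.1)
α = (551.6 − 6.25) / (138.0 − 81.4) = 545.4/56.6 = 9.635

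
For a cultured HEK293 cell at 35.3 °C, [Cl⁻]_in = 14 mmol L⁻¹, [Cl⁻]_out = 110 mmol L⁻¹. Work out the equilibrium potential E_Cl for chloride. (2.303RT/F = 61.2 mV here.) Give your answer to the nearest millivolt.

-55 mV

E = (61.2/z) · log₁₀([Cl⁻]_out/[Cl⁻]_in) with z = -1.
For an anion, dividing by z = -1 reverses the sign.
= (61.2/-1) · log₁₀(110/14) = -61.20 · log₁₀(7.857)
= -61.20 · (0.8953) = -54.79 mV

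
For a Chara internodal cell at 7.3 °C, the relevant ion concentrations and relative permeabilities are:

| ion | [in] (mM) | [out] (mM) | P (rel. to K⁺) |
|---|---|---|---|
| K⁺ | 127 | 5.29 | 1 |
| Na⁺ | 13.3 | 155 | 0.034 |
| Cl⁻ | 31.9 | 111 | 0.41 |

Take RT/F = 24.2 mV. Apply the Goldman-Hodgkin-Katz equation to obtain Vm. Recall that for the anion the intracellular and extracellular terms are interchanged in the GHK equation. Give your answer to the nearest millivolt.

Vm = 24.2 · ln[(Σ P·[cation]ₒ + Σ P·[anion]ᵢ) / (Σ P·[cation]ᵢ + Σ P·[anion]ₒ)]
Numerator = 1×5.29 + 0.034×155 + 0.41×31.9 = 23.64
Denominator = 1×127 + 0.034×13.3 + 0.41×111 = 173
Vm = 24.2 · ln(0.13667) = 24.2 × (-1.9902) = -48.16 mV

-48 mV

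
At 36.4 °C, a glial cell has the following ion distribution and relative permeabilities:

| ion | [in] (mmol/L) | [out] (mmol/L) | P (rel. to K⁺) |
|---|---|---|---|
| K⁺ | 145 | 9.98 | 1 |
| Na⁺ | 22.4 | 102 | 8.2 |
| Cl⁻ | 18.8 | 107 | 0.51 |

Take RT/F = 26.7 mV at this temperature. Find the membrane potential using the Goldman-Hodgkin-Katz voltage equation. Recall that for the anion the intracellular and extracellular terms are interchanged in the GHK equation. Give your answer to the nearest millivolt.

Vm = 26.7 · ln[(Σ P·[cation]ₒ + Σ P·[anion]ᵢ) / (Σ P·[cation]ᵢ + Σ P·[anion]ₒ)]
Numerator = 1×9.98 + 8.2×102 + 0.51×18.8 = 856
Denominator = 1×145 + 8.2×22.4 + 0.51×107 = 383.2
Vm = 26.7 · ln(2.2334) = 26.7 × (0.8035) = 21.45 mV

21 mV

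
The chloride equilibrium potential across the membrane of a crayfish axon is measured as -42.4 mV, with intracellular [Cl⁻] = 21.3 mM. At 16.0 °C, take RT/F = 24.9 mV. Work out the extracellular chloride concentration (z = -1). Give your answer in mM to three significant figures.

Nernst: E = (24.9/-1) · ln([out]/[in]), so ln([out]/[in]) = -42.4 × -1 / 24.9 = 1.7028.
[out]/[in] = e^(1.7028) = 5.489.
[out] = 5.489 × 21.3 = 116.9 mM.

117 mM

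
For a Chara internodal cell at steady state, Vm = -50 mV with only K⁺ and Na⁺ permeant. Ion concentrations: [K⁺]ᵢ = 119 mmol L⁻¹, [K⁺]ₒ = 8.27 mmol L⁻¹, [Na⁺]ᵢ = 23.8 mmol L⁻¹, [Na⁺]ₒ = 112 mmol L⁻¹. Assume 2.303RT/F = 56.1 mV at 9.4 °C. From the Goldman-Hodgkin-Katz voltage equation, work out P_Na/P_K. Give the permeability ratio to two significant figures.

Let α = P_Na/P_K. GHK: Vm = 56.1·log₁₀[(Kₒ + α·Naₒ)/(Kᵢ + α·Naᵢ)].
10^(Vm/56.1) = 10^(-50.0/56.1) = 0.12845
So 0.12845·(Kᵢ + α·Naᵢ) = Kₒ + α·Naₒ → α = (0.12845·119.0 − 8.27) / (112.0 − 0.12845·23.8)
α = (15.29 − 8.27) / (112.0 − 3.057) = 7.016/108.9 = 0.0644

0.064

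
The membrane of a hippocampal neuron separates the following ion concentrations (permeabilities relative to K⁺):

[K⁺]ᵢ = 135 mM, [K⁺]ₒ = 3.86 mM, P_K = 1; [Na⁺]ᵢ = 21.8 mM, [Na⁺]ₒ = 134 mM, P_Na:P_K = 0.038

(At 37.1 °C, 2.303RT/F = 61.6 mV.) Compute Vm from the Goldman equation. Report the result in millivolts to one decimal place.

Vm = 61.6 · log₁₀[(Σ P·[cation]ₒ + Σ P·[anion]ᵢ) / (Σ P·[cation]ᵢ + Σ P·[anion]ₒ)]
Numerator = 1×3.86 + 0.038×134 = 8.952
Denominator = 1×135 + 0.038×21.8 = 135.8
Vm = 61.6 · log₁₀(0.065907) = 61.6 × (-1.1811) = -72.75 mV

-72.8 mV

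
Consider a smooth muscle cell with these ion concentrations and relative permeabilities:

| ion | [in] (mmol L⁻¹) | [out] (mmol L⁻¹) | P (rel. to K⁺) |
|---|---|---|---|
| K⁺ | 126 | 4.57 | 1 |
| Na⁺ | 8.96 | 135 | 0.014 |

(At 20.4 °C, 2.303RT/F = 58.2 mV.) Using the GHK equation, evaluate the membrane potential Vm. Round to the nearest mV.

Vm = 58.2 · log₁₀[(Σ P·[cation]ₒ + Σ P·[anion]ᵢ) / (Σ P·[cation]ᵢ + Σ P·[anion]ₒ)]
Numerator = 1×4.57 + 0.014×135 = 6.46
Denominator = 1×126 + 0.014×8.96 = 126.1
Vm = 58.2 · log₁₀(0.051219) = 58.2 × (-1.2906) = -75.11 mV

-75 mV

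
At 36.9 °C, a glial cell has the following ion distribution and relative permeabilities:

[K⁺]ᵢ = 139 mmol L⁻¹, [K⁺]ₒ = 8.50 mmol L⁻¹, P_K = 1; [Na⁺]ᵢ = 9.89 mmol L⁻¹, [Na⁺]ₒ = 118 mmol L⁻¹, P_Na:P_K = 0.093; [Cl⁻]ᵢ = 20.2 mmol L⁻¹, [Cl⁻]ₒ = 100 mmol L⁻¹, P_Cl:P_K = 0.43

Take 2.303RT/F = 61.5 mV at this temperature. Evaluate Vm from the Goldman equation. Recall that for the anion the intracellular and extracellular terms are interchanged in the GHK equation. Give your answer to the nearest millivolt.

-50 mV

Vm = 61.5 · log₁₀[(Σ P·[cation]ₒ + Σ P·[anion]ᵢ) / (Σ P·[cation]ᵢ + Σ P·[anion]ₒ)]
Numerator = 1×8.50 + 0.093×118 + 0.43×20.2 = 28.16
Denominator = 1×139 + 0.093×9.89 + 0.43×100 = 182.9
Vm = 61.5 · log₁₀(0.15395) = 61.5 × (-0.8126) = -49.98 mV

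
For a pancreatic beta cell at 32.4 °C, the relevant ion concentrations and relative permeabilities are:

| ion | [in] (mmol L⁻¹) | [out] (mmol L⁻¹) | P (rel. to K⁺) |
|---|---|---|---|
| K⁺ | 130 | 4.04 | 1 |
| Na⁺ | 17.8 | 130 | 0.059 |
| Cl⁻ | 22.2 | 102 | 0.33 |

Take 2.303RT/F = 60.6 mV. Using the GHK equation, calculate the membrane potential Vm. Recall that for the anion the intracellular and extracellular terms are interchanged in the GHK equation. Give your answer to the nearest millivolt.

-57 mV

Vm = 60.6 · log₁₀[(Σ P·[cation]ₒ + Σ P·[anion]ᵢ) / (Σ P·[cation]ᵢ + Σ P·[anion]ₒ)]
Numerator = 1×4.04 + 0.059×130 + 0.33×22.2 = 19.04
Denominator = 1×130 + 0.059×17.8 + 0.33×102 = 164.7
Vm = 60.6 · log₁₀(0.11557) = 60.6 × (-0.9371) = -56.79 mV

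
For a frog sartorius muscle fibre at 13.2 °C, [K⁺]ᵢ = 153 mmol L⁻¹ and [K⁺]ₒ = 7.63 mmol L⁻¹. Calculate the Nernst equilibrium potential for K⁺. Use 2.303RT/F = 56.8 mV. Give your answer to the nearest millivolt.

-74 mV

E = (56.8/z) · log₁₀([K⁺]_out/[K⁺]_in) with z = +1.
= (56.8/1) · log₁₀(7.63/153) = 56.80 · log₁₀(0.04987)
= 56.80 · (-1.3022) = -73.96 mV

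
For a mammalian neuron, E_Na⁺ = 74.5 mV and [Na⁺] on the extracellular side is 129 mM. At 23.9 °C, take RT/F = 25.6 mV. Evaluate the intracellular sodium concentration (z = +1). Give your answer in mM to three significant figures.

7.03 mM

Nernst: E = (25.6/1) · ln([out]/[in]), so ln([out]/[in]) = 74.5 × 1 / 25.6 = 2.9102.
[out]/[in] = e^(2.9102) = 18.36.
[in] = 129 / 18.36 = 7.026 mM.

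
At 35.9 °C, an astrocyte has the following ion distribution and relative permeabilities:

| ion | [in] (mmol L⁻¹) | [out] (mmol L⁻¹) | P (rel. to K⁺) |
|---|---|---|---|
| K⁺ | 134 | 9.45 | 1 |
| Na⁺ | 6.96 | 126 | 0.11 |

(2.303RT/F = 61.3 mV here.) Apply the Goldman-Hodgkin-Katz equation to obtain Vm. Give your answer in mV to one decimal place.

-46.7 mV

Vm = 61.3 · log₁₀[(Σ P·[cation]ₒ + Σ P·[anion]ᵢ) / (Σ P·[cation]ᵢ + Σ P·[anion]ₒ)]
Numerator = 1×9.45 + 0.11×126 = 23.31
Denominator = 1×134 + 0.11×6.96 = 134.8
Vm = 61.3 · log₁₀(0.17297) = 61.3 × (-0.7620) = -46.71 mV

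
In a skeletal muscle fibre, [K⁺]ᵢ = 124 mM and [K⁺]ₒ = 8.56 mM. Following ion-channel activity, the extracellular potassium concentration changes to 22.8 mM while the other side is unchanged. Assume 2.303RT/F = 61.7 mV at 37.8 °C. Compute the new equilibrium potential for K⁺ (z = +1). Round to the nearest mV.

-45 mV

After the shift: [K⁺]_out = 22.8, [K⁺]_in = 124 mM.
E_new = (61.7/1)·log₁₀(22.8/124) = 61.70 · (-0.7355) = -45.38 mV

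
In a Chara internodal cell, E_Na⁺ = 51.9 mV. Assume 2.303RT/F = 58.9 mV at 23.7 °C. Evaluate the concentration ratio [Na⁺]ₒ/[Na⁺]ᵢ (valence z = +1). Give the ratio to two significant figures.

log₁₀([out]/[in]) = E·z/(58.9) = 51.9 × 1 / 58.9 = 0.8812
[out]/[in] = 10^(0.8812) = 7.606

7.6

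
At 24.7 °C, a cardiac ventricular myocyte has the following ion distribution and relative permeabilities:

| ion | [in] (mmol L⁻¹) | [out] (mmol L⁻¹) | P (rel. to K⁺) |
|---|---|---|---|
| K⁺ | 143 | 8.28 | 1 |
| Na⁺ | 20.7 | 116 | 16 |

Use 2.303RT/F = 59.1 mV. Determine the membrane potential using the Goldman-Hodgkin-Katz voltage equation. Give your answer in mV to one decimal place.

Vm = 59.1 · log₁₀[(Σ P·[cation]ₒ + Σ P·[anion]ᵢ) / (Σ P·[cation]ᵢ + Σ P·[anion]ₒ)]
Numerator = 1×8.28 + 16×116 = 1864
Denominator = 1×143 + 16×20.7 = 474.2
Vm = 59.1 · log₁₀(3.9314) = 59.1 × (0.5945) = 35.14 mV

35.1 mV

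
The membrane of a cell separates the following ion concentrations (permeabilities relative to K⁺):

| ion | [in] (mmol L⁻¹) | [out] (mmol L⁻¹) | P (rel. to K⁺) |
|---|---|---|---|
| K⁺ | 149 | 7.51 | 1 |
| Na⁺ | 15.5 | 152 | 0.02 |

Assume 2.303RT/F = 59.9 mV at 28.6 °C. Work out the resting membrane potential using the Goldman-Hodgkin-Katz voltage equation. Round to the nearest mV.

-69 mV

Vm = 59.9 · log₁₀[(Σ P·[cation]ₒ + Σ P·[anion]ᵢ) / (Σ P·[cation]ᵢ + Σ P·[anion]ₒ)]
Numerator = 1×7.51 + 0.02×152 = 10.55
Denominator = 1×149 + 0.02×15.5 = 149.3
Vm = 59.9 · log₁₀(0.070658) = 59.9 × (-1.1508) = -68.94 mV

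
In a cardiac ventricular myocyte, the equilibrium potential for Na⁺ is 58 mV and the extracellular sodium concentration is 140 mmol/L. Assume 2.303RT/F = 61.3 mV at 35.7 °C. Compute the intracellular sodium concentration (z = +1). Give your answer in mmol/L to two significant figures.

Nernst: E = (61.3/1) · log₁₀([out]/[in]), so log₁₀([out]/[in]) = 58.0 × 1 / 61.3 = 0.9462.
[out]/[in] = 10^(0.9462) = 8.834.
[in] = 140 / 8.834 = 15.85 mmol/L.

16 mmol/L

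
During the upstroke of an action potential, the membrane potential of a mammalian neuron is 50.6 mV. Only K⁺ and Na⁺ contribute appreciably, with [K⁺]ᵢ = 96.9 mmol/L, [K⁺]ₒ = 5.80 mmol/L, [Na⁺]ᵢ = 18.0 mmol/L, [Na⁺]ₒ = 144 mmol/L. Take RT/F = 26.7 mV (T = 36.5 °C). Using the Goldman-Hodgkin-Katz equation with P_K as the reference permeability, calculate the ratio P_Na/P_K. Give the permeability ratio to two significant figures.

Let α = P_Na/P_K. GHK: Vm = 26.7·ln[(Kₒ + α·Naₒ)/(Kᵢ + α·Naᵢ)].
e^(Vm/26.7) = e^(50.6/26.7) = 6.6534
So 6.6534·(Kᵢ + α·Naᵢ) = Kₒ + α·Naₒ → α = (6.6534·96.9 − 5.8) / (144.0 − 6.6534·18.0)
α = (644.7 − 5.8) / (144.0 − 119.8) = 638.9/24.24 = 26.36

26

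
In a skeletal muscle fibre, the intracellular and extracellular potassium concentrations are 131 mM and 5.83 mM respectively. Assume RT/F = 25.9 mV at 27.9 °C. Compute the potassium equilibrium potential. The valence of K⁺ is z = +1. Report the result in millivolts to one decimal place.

E = (25.9/z) · ln([K⁺]_out/[K⁺]_in) with z = +1.
= (25.9/1) · ln(5.83/131) = 25.90 · ln(0.0445)
= 25.90 · (-3.1122) = -80.61 mV

-80.6 mV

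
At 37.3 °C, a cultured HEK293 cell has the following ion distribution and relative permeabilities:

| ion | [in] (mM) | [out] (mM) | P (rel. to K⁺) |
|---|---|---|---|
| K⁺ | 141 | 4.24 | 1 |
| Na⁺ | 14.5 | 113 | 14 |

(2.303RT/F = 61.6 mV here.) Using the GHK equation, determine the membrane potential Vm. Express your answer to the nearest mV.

Vm = 61.6 · log₁₀[(Σ P·[cation]ₒ + Σ P·[anion]ᵢ) / (Σ P·[cation]ᵢ + Σ P·[anion]ₒ)]
Numerator = 1×4.24 + 14×113 = 1586
Denominator = 1×141 + 14×14.5 = 344
Vm = 61.6 · log₁₀(4.6112) = 61.6 × (0.6638) = 40.89 mV

41 mV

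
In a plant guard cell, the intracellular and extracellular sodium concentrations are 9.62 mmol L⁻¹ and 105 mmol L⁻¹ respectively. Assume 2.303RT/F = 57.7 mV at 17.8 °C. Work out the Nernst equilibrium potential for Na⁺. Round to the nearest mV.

E = (57.7/z) · log₁₀([Na⁺]_out/[Na⁺]_in) with z = +1.
= (57.7/1) · log₁₀(105/9.62) = 57.70 · log₁₀(10.91)
= 57.70 · (1.0380) = 59.89 mV

60 mV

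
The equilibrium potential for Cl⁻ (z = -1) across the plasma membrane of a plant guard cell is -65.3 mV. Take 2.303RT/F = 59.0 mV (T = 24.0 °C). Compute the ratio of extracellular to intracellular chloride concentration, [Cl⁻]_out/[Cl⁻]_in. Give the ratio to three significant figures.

12.8

log₁₀([out]/[in]) = E·z/(59.0) = -65.3 × -1 / 59.0 = 1.1068
[out]/[in] = 10^(1.1068) = 12.79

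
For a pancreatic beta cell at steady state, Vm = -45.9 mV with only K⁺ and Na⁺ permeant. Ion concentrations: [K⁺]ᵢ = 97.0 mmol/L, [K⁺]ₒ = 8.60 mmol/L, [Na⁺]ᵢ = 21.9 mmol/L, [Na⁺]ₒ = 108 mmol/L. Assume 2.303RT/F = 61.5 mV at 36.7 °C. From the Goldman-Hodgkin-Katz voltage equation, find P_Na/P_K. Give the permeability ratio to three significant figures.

0.0845

Let α = P_Na/P_K. GHK: Vm = 61.5·log₁₀[(Kₒ + α·Naₒ)/(Kᵢ + α·Naᵢ)].
10^(Vm/61.5) = 10^(-45.9/61.5) = 0.17933
So 0.17933·(Kᵢ + α·Naᵢ) = Kₒ + α·Naₒ → α = (0.17933·97.0 − 8.6) / (108.0 − 0.17933·21.9)
α = (17.4 − 8.6) / (108.0 − 3.927) = 8.795/104.1 = 0.08451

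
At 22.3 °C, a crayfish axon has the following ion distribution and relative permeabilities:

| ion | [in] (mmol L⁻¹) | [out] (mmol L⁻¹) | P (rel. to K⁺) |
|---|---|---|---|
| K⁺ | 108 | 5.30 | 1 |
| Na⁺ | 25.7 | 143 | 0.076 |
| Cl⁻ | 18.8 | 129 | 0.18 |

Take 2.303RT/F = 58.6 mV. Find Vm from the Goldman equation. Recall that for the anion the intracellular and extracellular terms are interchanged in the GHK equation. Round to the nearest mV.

Vm = 58.6 · log₁₀[(Σ P·[cation]ₒ + Σ P·[anion]ᵢ) / (Σ P·[cation]ᵢ + Σ P·[anion]ₒ)]
Numerator = 1×5.30 + 0.076×143 + 0.18×18.8 = 19.55
Denominator = 1×108 + 0.076×25.7 + 0.18×129 = 133.2
Vm = 58.6 · log₁₀(0.14682) = 58.6 × (-0.8332) = -48.83 mV

-49 mV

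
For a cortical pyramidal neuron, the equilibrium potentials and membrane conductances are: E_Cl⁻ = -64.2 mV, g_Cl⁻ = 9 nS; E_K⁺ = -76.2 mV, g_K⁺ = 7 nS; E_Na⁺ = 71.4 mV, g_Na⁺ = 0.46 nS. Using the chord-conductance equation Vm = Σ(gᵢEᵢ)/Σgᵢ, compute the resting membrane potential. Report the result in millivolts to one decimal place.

Σ gᵢEᵢ = 9·(-64.2) + 7·(-76.2) + 0.46·(71.4) = -1078.36
Σ gᵢ = 9 + 7 + 0.46 = 16.46
Vm = -1078.36 / 16.46 = -65.51 mV

-65.5 mV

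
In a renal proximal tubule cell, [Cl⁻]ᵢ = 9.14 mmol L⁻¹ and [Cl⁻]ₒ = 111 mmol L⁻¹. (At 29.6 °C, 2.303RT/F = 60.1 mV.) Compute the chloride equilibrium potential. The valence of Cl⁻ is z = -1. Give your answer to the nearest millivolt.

-65 mV

E = (60.1/z) · log₁₀([Cl⁻]_out/[Cl⁻]_in) with z = -1.
For an anion, dividing by z = -1 reverses the sign.
= (60.1/-1) · log₁₀(111/9.14) = -60.10 · log₁₀(12.14)
= -60.10 · (1.0844) = -65.17 mV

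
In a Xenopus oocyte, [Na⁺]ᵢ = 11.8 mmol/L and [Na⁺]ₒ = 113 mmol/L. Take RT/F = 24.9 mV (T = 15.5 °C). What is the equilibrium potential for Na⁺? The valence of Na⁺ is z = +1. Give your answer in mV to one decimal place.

E = (24.9/z) · ln([Na⁺]_out/[Na⁺]_in) with z = +1.
= (24.9/1) · ln(113/11.8) = 24.90 · ln(9.576)
= 24.90 · (2.2593) = 56.26 mV

56.3 mV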